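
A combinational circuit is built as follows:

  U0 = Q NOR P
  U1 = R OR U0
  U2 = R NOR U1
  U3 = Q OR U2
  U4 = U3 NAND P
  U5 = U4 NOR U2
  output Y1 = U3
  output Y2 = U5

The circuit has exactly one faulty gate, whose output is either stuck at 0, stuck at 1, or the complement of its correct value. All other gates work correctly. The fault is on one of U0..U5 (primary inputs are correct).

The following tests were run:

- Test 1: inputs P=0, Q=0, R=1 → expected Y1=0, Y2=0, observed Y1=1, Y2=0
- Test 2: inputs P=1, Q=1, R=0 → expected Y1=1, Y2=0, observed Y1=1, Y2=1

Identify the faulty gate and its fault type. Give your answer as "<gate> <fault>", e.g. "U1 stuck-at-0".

Fault-free values for test 1 (P=0, Q=0, R=1): U0=1, U1=1, U2=0, U3=0, U4=1, U5=0, giving Y1=0, Y2=0. Observed Y1=1, Y2=0.
Test 1: faults giving observed Y1=1, Y2=0 are {U2 stuck-at-1, U2 inverted output, U3 stuck-at-1, U3 inverted output}.
Test 2 (P=1, Q=1, R=0): fault-free U0=0, U1=0, U2=1, U3=1, U4=0, U5=0 → Y1=1, Y2=0; observed Y1=1, Y2=1. Eliminates U2 stuck-at-1, U3 stuck-at-1, U3 inverted output.
Only U2 inverted output is consistent with every test.

U2 inverted output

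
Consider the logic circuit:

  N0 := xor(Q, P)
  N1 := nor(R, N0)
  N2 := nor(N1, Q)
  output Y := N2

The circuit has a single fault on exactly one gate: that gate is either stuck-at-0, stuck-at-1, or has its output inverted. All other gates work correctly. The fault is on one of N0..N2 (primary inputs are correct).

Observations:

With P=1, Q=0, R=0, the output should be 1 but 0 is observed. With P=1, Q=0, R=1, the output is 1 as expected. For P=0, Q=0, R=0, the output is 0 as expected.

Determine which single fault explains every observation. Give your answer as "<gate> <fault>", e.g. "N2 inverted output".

Fault-free values for test 1 (P=1, Q=0, R=0): N0=1, N1=0, N2=1, giving Y=1. Observed 0.
Test 1: faults giving observed 0 are {N0 stuck-at-0, N0 inverted output, N1 stuck-at-1, N1 inverted output, N2 stuck-at-0, N2 inverted output}.
Test 2 (P=1, Q=0, R=1): fault-free N0=1, N1=0, N2=1 → 1; observed 1. Eliminates N1 stuck-at-1, N1 inverted output, N2 stuck-at-0, N2 inverted output.
Test 3 (P=0, Q=0, R=0): fault-free N0=0, N1=1, N2=0 → 0; observed 0. Eliminates N0 inverted output.
Only N0 stuck-at-0 is consistent with every test.

N0 stuck-at-0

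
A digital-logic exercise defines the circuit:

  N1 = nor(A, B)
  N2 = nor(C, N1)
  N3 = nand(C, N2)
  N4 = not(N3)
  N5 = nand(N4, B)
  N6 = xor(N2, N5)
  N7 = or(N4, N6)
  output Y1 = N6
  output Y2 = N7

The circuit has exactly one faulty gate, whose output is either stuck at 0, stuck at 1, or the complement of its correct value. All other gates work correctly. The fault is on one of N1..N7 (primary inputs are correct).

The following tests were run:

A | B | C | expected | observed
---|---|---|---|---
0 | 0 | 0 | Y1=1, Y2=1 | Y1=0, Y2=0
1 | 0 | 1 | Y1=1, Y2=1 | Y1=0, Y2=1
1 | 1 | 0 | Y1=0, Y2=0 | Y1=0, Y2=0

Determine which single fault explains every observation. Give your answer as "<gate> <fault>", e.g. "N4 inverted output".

Fault-free values for test 1 (A=0, B=0, C=0): N1=1, N2=0, N3=1, N4=0, N5=1, N6=1, N7=1, giving Y1=1, Y2=1. Observed Y1=0, Y2=0.
Test 1: faults giving observed Y1=0, Y2=0 are {N1 stuck-at-0, N1 inverted output, N2 stuck-at-1, N2 inverted output, N5 stuck-at-0, N5 inverted output, N6 stuck-at-0, N6 inverted output}.
Test 2 (A=1, B=0, C=1): fault-free N1=0, N2=0, N3=1, N4=0, N5=1, N6=1, N7=1 → Y1=1, Y2=1; observed Y1=0, Y2=1. Eliminates N1 stuck-at-0, N1 inverted output, N5 stuck-at-0, N5 inverted output, N6 stuck-at-0, N6 inverted output.
Test 3 (A=1, B=1, C=0): fault-free N1=0, N2=1, N3=1, N4=0, N5=1, N6=0, N7=0 → Y1=0, Y2=0; observed Y1=0, Y2=0. Eliminates N2 inverted output.
Only N2 stuck-at-1 is consistent with every test.

N2 stuck-at-1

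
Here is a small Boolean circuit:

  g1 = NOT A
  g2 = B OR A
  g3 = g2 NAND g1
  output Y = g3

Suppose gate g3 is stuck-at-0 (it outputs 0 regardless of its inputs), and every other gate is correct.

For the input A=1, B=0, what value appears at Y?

Propagate with g3 forced: g1=0, g2=1, g3=0 [stuck-at-0].
So Y = 0. (Without the fault it would be 1.)

0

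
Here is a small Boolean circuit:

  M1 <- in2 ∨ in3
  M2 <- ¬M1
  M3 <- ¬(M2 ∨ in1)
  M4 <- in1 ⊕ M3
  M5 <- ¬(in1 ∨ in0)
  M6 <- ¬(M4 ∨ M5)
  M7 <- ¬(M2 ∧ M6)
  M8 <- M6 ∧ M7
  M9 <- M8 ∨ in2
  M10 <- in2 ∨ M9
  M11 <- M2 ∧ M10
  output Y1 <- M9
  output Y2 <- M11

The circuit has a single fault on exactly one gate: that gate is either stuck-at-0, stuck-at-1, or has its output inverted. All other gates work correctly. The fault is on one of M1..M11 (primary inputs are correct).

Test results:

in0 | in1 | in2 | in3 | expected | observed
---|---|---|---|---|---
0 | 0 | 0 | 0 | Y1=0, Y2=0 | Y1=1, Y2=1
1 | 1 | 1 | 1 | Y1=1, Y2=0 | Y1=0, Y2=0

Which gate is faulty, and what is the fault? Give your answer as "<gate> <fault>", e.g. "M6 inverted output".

M9 inverted output

Fault-free values for test 1 (in0=0, in1=0, in2=0, in3=0): M1=0, M2=1, M3=0, M4=0, M5=1, M6=0, M7=1, M8=0, M9=0, M10=0, M11=0, giving Y1=0, Y2=0. Observed Y1=1, Y2=1.
Test 1: faults giving observed Y1=1, Y2=1 are {M8 stuck-at-1, M8 inverted output, M9 stuck-at-1, M9 inverted output}.
Test 2 (in0=1, in1=1, in2=1, in3=1): fault-free M1=1, M2=0, M3=0, M4=1, M5=0, M6=0, M7=1, M8=0, M9=1, M10=1, M11=0 → Y1=1, Y2=0; observed Y1=0, Y2=0. Eliminates M8 stuck-at-1, M8 inverted output, M9 stuck-at-1.
Only M9 inverted output is consistent with every test.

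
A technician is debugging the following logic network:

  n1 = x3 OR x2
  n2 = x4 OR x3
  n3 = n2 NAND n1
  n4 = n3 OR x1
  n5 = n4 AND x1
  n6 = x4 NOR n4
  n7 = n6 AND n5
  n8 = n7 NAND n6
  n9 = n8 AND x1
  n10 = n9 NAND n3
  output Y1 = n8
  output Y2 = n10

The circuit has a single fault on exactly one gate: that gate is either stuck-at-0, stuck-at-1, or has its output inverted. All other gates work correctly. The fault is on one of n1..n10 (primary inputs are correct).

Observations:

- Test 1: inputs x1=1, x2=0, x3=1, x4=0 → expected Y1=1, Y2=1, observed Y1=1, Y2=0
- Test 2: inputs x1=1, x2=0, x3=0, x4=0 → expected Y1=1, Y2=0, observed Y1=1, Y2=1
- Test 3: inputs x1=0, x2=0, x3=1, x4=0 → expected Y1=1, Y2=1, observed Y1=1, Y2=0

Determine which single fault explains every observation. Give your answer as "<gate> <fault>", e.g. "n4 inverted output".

Fault-free values for test 1 (x1=1, x2=0, x3=1, x4=0): n1=1, n2=1, n3=0, n4=1, n5=1, n6=0, n7=0, n8=1, n9=1, n10=1, giving Y1=1, Y2=1. Observed Y1=1, Y2=0.
Test 1: faults giving observed Y1=1, Y2=0 are {n1 stuck-at-0, n1 inverted output, n2 stuck-at-0, n2 inverted output, n3 stuck-at-1, n3 inverted output, n10 stuck-at-0, n10 inverted output}.
Test 2 (x1=1, x2=0, x3=0, x4=0): fault-free n1=0, n2=0, n3=1, n4=1, n5=1, n6=0, n7=0, n8=1, n9=1, n10=0 → Y1=1, Y2=0; observed Y1=1, Y2=1. Eliminates n1 stuck-at-0, n1 inverted output, n2 stuck-at-0, n2 inverted output, n3 stuck-at-1, n10 stuck-at-0.
Test 3 (x1=0, x2=0, x3=1, x4=0): fault-free n1=1, n2=1, n3=0, n4=0, n5=0, n6=1, n7=0, n8=1, n9=0, n10=1 → Y1=1, Y2=1; observed Y1=1, Y2=0. Eliminates n3 inverted output.
Only n10 inverted output is consistent with every test.

n10 inverted output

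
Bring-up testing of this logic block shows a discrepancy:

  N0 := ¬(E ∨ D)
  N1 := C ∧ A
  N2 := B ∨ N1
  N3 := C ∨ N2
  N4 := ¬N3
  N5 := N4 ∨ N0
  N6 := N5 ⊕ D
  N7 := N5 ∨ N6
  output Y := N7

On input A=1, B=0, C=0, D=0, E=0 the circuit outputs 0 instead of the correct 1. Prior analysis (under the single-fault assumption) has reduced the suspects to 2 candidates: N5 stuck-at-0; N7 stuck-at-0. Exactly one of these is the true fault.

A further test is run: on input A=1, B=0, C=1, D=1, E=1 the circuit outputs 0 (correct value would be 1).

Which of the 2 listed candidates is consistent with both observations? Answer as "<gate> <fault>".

Evaluate each candidate on input A=1, B=0, C=1, D=1, E=1:
  N5 stuck-at-0: N0=0, N1=1, N2=1, N3=1, N4=0, N5=0 [stuck-at-0], N6=1, N7=1 → 1 — eliminated
  N7 stuck-at-0: N0=0, N1=1, N2=1, N3=1, N4=0, N5=0, N6=1, N7=0 [stuck-at-0] → 0 — matches
Only N7 stuck-at-0 reproduces the observed 0.

N7 stuck-at-0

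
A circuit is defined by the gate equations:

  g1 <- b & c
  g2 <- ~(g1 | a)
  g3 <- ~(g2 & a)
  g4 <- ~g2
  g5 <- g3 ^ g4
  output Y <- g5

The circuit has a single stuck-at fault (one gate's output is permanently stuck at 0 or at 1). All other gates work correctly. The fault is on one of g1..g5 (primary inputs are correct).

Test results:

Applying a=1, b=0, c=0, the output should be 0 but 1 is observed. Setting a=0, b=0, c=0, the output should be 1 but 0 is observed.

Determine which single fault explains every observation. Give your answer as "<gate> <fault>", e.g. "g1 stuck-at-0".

g3 stuck-at-0

Fault-free values for test 1 (a=1, b=0, c=0): g1=0, g2=0, g3=1, g4=1, g5=0, giving Y=0. Observed 1.
Test 1: faults giving observed 1 are {g3 stuck-at-0, g4 stuck-at-0, g5 stuck-at-1}.
Test 2 (a=0, b=0, c=0): fault-free g1=0, g2=1, g3=1, g4=0, g5=1 → 1; observed 0. Eliminates g4 stuck-at-0, g5 stuck-at-1.
Only g3 stuck-at-0 is consistent with every test.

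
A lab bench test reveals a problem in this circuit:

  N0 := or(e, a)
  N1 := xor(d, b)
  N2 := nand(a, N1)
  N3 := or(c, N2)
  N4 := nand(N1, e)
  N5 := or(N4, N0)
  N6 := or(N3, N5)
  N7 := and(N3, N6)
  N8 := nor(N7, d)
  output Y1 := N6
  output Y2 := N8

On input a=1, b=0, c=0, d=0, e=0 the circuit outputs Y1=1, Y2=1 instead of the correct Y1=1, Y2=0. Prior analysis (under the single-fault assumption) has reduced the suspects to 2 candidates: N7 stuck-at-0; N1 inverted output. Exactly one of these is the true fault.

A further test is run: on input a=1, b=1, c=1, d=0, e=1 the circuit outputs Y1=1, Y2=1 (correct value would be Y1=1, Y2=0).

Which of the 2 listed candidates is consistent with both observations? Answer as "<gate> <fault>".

Evaluate each candidate on input a=1, b=1, c=1, d=0, e=1:
  N7 stuck-at-0: N0=1, N1=1, N2=0, N3=1, N4=0, N5=1, N6=1, N7=0 [stuck-at-0], N8=1 → Y1=1, Y2=1 — matches
  N1 inverted output: N0=1, N1=0 [inverted output], N2=1, N3=1, N4=1, N5=1, N6=1, N7=1, N8=0 → Y1=1, Y2=0 — eliminated
Only N7 stuck-at-0 reproduces the observed Y1=1, Y2=1.

N7 stuck-at-0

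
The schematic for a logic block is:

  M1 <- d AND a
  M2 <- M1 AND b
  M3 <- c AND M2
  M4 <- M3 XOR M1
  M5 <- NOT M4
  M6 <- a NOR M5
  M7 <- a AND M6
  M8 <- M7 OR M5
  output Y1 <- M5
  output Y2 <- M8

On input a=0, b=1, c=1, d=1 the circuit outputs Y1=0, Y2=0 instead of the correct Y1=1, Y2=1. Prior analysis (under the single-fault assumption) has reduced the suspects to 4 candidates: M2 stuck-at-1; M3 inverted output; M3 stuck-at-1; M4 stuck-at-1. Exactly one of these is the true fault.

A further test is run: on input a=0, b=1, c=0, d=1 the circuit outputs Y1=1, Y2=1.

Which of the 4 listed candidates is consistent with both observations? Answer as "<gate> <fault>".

M2 stuck-at-1

Evaluate each candidate on input a=0, b=1, c=0, d=1:
  M2 stuck-at-1: M1=0, M2=1 [stuck-at-1], M3=0, M4=0, M5=1, M6=0, M7=0, M8=1 → Y1=1, Y2=1 — matches
  M3 inverted output: M1=0, M2=0, M3=1 [inverted output], M4=1, M5=0, M6=1, M7=0, M8=0 → Y1=0, Y2=0 — eliminated
  M3 stuck-at-1: M1=0, M2=0, M3=1 [stuck-at-1], M4=1, M5=0, M6=1, M7=0, M8=0 → Y1=0, Y2=0 — eliminated
  M4 stuck-at-1: M1=0, M2=0, M3=0, M4=1 [stuck-at-1], M5=0, M6=1, M7=0, M8=0 → Y1=0, Y2=0 — eliminated
Only M2 stuck-at-1 reproduces the observed Y1=1, Y2=1.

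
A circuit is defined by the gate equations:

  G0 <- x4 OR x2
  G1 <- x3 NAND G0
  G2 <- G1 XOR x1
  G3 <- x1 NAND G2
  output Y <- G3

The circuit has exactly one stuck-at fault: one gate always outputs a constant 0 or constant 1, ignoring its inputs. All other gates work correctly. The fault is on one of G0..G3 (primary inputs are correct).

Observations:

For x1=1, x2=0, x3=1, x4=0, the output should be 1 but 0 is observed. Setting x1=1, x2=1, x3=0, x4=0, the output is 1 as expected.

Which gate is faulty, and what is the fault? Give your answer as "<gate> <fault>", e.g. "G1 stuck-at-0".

Fault-free values for test 1 (x1=1, x2=0, x3=1, x4=0): G0=0, G1=1, G2=0, G3=1, giving Y=1. Observed 0.
Test 1: faults giving observed 0 are {G0 stuck-at-1, G1 stuck-at-0, G2 stuck-at-1, G3 stuck-at-0}.
Test 2 (x1=1, x2=1, x3=0, x4=0): fault-free G0=1, G1=1, G2=0, G3=1 → 1; observed 1. Eliminates G1 stuck-at-0, G2 stuck-at-1, G3 stuck-at-0.
Only G0 stuck-at-1 is consistent with every test.

G0 stuck-at-1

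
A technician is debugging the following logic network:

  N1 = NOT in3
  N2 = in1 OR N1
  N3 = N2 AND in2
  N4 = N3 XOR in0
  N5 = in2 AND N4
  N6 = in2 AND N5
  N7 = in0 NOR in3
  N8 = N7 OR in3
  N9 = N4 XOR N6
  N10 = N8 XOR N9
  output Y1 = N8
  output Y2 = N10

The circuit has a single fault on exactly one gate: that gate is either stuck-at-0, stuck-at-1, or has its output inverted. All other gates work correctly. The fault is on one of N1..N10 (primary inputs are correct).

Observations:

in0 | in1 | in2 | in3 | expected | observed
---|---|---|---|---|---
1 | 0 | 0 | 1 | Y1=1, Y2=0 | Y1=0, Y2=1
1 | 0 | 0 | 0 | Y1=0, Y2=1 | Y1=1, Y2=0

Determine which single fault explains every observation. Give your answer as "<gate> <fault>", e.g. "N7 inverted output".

N8 inverted output

Fault-free values for test 1 (in0=1, in1=0, in2=0, in3=1): N1=0, N2=0, N3=0, N4=1, N5=0, N6=0, N7=0, N8=1, N9=1, N10=0, giving Y1=1, Y2=0. Observed Y1=0, Y2=1.
Test 1: faults giving observed Y1=0, Y2=1 are {N8 stuck-at-0, N8 inverted output}.
Test 2 (in0=1, in1=0, in2=0, in3=0): fault-free N1=1, N2=1, N3=0, N4=1, N5=0, N6=0, N7=0, N8=0, N9=1, N10=1 → Y1=0, Y2=1; observed Y1=1, Y2=0. Eliminates N8 stuck-at-0.
Only N8 inverted output is consistent with every test.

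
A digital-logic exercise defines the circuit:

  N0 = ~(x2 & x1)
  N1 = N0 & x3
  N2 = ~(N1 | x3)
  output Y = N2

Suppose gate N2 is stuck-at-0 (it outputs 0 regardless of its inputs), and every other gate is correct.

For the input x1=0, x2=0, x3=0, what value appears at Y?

Propagate with N2 forced: N0=1, N1=0, N2=0 [stuck-at-0].
So Y = 0. (Without the fault it would be 1.)

0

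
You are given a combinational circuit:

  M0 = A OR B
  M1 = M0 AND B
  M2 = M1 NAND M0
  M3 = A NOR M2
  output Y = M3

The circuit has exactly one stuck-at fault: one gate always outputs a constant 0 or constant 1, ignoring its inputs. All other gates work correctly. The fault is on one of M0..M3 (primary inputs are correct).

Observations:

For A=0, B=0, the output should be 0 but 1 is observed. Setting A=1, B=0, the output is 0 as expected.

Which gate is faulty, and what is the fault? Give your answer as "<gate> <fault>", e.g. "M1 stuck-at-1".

M2 stuck-at-0

Fault-free values for test 1 (A=0, B=0): M0=0, M1=0, M2=1, M3=0, giving Y=0. Observed 1.
Test 1: faults giving observed 1 are {M2 stuck-at-0, M3 stuck-at-1}.
Test 2 (A=1, B=0): fault-free M0=1, M1=0, M2=1, M3=0 → 0; observed 0. Eliminates M3 stuck-at-1.
Only M2 stuck-at-0 is consistent with every test.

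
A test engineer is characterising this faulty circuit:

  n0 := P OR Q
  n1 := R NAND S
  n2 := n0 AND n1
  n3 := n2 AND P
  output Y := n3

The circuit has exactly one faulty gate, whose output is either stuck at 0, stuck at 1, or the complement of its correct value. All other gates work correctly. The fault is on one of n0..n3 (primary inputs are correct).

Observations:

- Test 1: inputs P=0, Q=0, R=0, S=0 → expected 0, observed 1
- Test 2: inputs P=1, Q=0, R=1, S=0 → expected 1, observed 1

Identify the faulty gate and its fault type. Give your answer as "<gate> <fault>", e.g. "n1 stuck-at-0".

Fault-free values for test 1 (P=0, Q=0, R=0, S=0): n0=0, n1=1, n2=0, n3=0, giving Y=0. Observed 1.
Test 1: faults giving observed 1 are {n3 stuck-at-1, n3 inverted output}.
Test 2 (P=1, Q=0, R=1, S=0): fault-free n0=1, n1=1, n2=1, n3=1 → 1; observed 1. Eliminates n3 inverted output.
Only n3 stuck-at-1 is consistent with every test.

n3 stuck-at-1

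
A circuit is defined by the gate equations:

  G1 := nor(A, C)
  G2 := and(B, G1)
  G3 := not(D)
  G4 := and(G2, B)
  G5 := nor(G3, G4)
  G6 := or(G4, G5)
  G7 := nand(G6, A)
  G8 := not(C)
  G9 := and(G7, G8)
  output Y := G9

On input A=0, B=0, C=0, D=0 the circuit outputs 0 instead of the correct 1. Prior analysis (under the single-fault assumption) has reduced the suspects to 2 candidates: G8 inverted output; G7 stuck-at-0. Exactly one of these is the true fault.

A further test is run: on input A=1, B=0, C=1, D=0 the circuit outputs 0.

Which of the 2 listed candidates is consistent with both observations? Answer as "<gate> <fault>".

Evaluate each candidate on input A=1, B=0, C=1, D=0:
  G8 inverted output: G1=0, G2=0, G3=1, G4=0, G5=0, G6=0, G7=1, G8=1 [inverted output], G9=1 → 1 — eliminated
  G7 stuck-at-0: G1=0, G2=0, G3=1, G4=0, G5=0, G6=0, G7=0 [stuck-at-0], G8=0, G9=0 → 0 — matches
Only G7 stuck-at-0 reproduces the observed 0.

G7 stuck-at-0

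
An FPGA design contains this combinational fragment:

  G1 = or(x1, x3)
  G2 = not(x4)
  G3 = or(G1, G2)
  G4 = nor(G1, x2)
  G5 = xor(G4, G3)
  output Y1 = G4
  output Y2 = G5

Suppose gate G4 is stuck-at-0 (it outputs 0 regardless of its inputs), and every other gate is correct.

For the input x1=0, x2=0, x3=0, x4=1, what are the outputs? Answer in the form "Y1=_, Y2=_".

Propagate with G4 forced: G1=0, G2=0, G3=0, G4=0 [stuck-at-0], G5=0.
So the outputs are Y1=0, Y2=0. (Without the fault they would be Y1=1, Y2=1.)

Y1=0, Y2=0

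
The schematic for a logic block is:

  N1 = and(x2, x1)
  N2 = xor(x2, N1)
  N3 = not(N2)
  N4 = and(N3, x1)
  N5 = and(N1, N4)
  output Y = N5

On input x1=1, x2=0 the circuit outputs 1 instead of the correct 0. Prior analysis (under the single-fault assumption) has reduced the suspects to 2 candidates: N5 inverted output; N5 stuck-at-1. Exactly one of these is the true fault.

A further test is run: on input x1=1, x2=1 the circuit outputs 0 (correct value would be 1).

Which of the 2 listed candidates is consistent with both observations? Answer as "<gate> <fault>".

N5 inverted output

Evaluate each candidate on input x1=1, x2=1:
  N5 inverted output: N1=1, N2=0, N3=1, N4=1, N5=0 [inverted output] → 0 — matches
  N5 stuck-at-1: N1=1, N2=0, N3=1, N4=1, N5=1 [stuck-at-1] → 1 — eliminated
Only N5 inverted output reproduces the observed 0.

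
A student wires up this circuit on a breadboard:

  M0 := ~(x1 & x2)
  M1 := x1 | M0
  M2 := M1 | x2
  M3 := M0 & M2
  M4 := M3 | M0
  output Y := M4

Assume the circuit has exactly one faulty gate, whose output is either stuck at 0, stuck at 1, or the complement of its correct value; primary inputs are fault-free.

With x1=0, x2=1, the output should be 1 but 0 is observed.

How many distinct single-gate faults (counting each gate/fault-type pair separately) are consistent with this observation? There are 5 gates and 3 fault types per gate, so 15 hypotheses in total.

Fault-free: M0=1, M1=1, M2=1, M3=1, M4=1 → 1. Observed 0.
  M0: stuck-at-0, inverted output ✓; others ✗
  M1: none of the 3 fault types match ✗
  M2: none of the 3 fault types match ✗
  M3: none of the 3 fault types match ✗
  M4: stuck-at-0, inverted output ✓; others ✗
Consistent faults: {M0 stuck-at-0, M0 inverted output, M4 stuck-at-0, M4 inverted output} — 4 in all.

4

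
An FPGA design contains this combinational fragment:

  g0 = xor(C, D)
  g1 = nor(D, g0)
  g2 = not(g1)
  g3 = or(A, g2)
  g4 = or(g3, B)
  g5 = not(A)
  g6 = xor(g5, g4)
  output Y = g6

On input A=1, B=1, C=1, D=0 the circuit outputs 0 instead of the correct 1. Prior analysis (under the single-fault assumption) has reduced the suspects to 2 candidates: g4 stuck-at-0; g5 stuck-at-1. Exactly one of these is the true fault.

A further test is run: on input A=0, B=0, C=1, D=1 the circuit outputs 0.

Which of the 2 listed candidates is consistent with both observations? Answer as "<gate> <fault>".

Evaluate each candidate on input A=0, B=0, C=1, D=1:
  g4 stuck-at-0: g0=0, g1=0, g2=1, g3=1, g4=0 [stuck-at-0], g5=1, g6=1 → 1 — eliminated
  g5 stuck-at-1: g0=0, g1=0, g2=1, g3=1, g4=1, g5=1 [stuck-at-1], g6=0 → 0 — matches
Only g5 stuck-at-1 reproduces the observed 0.

g5 stuck-at-1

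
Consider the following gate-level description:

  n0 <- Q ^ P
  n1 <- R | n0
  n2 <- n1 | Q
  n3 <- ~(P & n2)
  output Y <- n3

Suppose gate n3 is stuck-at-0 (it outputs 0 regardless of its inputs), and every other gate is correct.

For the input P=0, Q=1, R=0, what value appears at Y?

Propagate with n3 forced: n0=1, n1=1, n2=1, n3=0 [stuck-at-0].
So Y = 0. (Without the fault it would be 1.)

0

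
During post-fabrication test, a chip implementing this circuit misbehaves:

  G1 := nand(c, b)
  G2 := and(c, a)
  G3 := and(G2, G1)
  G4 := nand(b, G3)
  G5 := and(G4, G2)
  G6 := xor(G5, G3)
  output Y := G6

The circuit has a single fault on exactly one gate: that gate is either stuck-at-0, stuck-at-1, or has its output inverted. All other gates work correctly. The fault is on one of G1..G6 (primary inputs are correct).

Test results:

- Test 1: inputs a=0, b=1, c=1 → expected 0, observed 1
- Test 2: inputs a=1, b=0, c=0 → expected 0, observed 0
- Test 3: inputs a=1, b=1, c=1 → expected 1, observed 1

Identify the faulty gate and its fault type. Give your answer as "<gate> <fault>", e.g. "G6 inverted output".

G2 stuck-at-1

Fault-free values for test 1 (a=0, b=1, c=1): G1=0, G2=0, G3=0, G4=1, G5=0, G6=0, giving Y=0. Observed 1.
Test 1: faults giving observed 1 are {G2 stuck-at-1, G2 inverted output, G3 stuck-at-1, G3 inverted output, G5 stuck-at-1, G5 inverted output, G6 stuck-at-1, G6 inverted output}.
Test 2 (a=1, b=0, c=0): fault-free G1=1, G2=0, G3=0, G4=1, G5=0, G6=0 → 0; observed 0. Eliminates G3 stuck-at-1, G3 inverted output, G5 stuck-at-1, G5 inverted output, G6 stuck-at-1, G6 inverted output.
Test 3 (a=1, b=1, c=1): fault-free G1=0, G2=1, G3=0, G4=1, G5=1, G6=1 → 1; observed 1. Eliminates G2 inverted output.
Only G2 stuck-at-1 is consistent with every test.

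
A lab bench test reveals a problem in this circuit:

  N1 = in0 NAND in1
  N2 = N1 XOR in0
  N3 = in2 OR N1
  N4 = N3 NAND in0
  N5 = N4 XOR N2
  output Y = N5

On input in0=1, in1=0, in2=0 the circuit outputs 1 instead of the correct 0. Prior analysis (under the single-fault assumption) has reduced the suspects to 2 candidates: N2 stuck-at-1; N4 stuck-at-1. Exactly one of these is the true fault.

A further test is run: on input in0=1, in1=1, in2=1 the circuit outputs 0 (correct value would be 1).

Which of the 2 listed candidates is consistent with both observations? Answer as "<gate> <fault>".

N4 stuck-at-1

Evaluate each candidate on input in0=1, in1=1, in2=1:
  N2 stuck-at-1: N1=0, N2=1 [stuck-at-1], N3=1, N4=0, N5=1 → 1 — eliminated
  N4 stuck-at-1: N1=0, N2=1, N3=1, N4=1 [stuck-at-1], N5=0 → 0 — matches
Only N4 stuck-at-1 reproduces the observed 0.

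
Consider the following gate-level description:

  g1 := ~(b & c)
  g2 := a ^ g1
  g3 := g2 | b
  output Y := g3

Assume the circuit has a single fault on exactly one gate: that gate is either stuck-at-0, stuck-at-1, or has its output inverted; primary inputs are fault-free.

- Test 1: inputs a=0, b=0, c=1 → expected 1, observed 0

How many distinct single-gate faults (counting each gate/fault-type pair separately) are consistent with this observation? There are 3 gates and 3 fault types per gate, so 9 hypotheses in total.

6

Fault-free: g1=1, g2=1, g3=1 → 1. Observed 0.
  g1 stuck-at-0: output 0 ✓
  g1 stuck-at-1: output 1 ✗
  g1 inverted output: output 0 ✓
  g2 stuck-at-0: output 0 ✓
  g2 stuck-at-1: output 1 ✗
  g2 inverted output: output 0 ✓
  g3 stuck-at-0: output 0 ✓
  g3 stuck-at-1: output 1 ✗
  g3 inverted output: output 0 ✓
Consistent faults: {g1 stuck-at-0, g1 inverted output, g2 stuck-at-0, g2 inverted output, g3 stuck-at-0, g3 inverted output} — 6 in all.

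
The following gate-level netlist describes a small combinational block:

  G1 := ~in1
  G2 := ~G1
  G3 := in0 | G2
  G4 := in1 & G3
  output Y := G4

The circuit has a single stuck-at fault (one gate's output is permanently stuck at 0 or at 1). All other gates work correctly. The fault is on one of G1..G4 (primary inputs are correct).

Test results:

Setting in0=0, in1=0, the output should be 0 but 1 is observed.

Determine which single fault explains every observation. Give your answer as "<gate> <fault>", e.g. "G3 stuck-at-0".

Fault-free values for test 1 (in0=0, in1=0): G1=1, G2=0, G3=0, G4=0, giving Y=0. Observed 1.
Test 1: faults giving observed 1 are {G4 stuck-at-1}.
Only G4 stuck-at-1 is consistent with every test.

G4 stuck-at-1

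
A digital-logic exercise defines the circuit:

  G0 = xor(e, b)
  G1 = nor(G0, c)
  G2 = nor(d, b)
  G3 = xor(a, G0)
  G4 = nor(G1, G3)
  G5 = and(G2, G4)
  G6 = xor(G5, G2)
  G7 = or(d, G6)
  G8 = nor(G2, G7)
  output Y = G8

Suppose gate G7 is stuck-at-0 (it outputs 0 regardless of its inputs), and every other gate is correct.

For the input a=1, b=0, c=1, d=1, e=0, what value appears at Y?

Propagate with G7 forced: G0=0, G1=0, G2=0, G3=1, G4=0, G5=0, G6=0, G7=0 [stuck-at-0], G8=1.
So Y = 1. (Without the fault it would be 0.)

1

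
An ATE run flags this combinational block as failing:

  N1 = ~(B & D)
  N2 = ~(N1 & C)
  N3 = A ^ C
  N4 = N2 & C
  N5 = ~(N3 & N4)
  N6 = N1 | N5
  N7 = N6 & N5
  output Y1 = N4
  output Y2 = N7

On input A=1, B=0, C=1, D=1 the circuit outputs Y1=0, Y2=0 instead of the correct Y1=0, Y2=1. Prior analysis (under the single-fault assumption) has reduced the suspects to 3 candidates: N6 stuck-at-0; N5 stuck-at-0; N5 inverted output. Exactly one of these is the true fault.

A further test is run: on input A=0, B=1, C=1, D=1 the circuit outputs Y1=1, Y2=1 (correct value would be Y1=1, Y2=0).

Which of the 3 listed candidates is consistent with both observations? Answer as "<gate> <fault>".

Evaluate each candidate on input A=0, B=1, C=1, D=1:
  N6 stuck-at-0: N1=0, N2=1, N3=1, N4=1, N5=0, N6=0 [stuck-at-0], N7=0 → Y1=1, Y2=0 — eliminated
  N5 stuck-at-0: N1=0, N2=1, N3=1, N4=1, N5=0 [stuck-at-0], N6=0, N7=0 → Y1=1, Y2=0 — eliminated
  N5 inverted output: N1=0, N2=1, N3=1, N4=1, N5=1 [inverted output], N6=1, N7=1 → Y1=1, Y2=1 — matches
Only N5 inverted output reproduces the observed Y1=1, Y2=1.

N5 inverted output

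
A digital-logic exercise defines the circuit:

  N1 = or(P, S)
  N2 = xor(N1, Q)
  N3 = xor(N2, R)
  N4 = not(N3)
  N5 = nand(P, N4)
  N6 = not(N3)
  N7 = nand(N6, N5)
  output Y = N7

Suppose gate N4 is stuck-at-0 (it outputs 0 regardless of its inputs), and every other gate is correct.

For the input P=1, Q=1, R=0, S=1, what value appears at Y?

0

Propagate with N4 forced: N1=1, N2=0, N3=0, N4=0 [stuck-at-0], N5=1, N6=1, N7=0.
So Y = 0. (Without the fault it would be 1.)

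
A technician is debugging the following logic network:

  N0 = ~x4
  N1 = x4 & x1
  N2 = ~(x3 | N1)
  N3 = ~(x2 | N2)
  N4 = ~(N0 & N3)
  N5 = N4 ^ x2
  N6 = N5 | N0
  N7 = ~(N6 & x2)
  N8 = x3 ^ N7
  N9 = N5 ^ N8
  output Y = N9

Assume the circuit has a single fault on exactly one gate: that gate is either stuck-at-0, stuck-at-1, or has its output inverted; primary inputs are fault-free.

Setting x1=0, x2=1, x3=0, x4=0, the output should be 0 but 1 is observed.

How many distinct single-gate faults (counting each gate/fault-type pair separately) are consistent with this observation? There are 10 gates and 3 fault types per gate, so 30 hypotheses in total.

Fault-free: N0=1, N1=0, N2=1, N3=0, N4=1, N5=0, N6=1, N7=0, N8=0, N9=0 → 0. Observed 1.
  N0: stuck-at-0, inverted output ✓; others ✗
  N1: none of the 3 fault types match ✗
  N2: none of the 3 fault types match ✗
  N3: stuck-at-1, inverted output ✓; others ✗
  N4: stuck-at-0, inverted output ✓; others ✗
  N5: stuck-at-1, inverted output ✓; others ✗
  N6: stuck-at-0, inverted output ✓; others ✗
  N7: stuck-at-1, inverted output ✓; others ✗
  N8: stuck-at-1, inverted output ✓; others ✗
  N9: stuck-at-1, inverted output ✓; others ✗
Consistent faults: {N0 stuck-at-0, N0 inverted output, N3 stuck-at-1, N3 inverted output, N4 stuck-at-0, N4 inverted output, N5 stuck-at-1, N5 inverted output, N6 stuck-at-0, N6 inverted output, N7 stuck-at-1, N7 inverted output, N8 stuck-at-1, N8 inverted output, N9 stuck-at-1, N9 inverted output} — 16 in all.

16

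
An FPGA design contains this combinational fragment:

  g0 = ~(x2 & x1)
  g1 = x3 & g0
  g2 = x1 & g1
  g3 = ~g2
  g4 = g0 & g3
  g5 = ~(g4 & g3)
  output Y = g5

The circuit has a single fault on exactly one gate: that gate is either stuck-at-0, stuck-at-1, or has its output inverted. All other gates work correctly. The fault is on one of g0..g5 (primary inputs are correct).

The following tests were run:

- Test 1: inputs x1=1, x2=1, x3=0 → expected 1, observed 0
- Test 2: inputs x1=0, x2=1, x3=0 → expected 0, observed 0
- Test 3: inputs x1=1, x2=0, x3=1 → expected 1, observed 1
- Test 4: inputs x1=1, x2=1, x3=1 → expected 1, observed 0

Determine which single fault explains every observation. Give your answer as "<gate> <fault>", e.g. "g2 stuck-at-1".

g4 stuck-at-1

Fault-free values for test 1 (x1=1, x2=1, x3=0): g0=0, g1=0, g2=0, g3=1, g4=0, g5=1, giving Y=1. Observed 0.
Test 1: faults giving observed 0 are {g0 stuck-at-1, g0 inverted output, g4 stuck-at-1, g4 inverted output, g5 stuck-at-0, g5 inverted output}.
Test 2 (x1=0, x2=1, x3=0): fault-free g0=1, g1=0, g2=0, g3=1, g4=1, g5=0 → 0; observed 0. Eliminates g0 inverted output, g4 inverted output, g5 inverted output.
Test 3 (x1=1, x2=0, x3=1): fault-free g0=1, g1=1, g2=1, g3=0, g4=0, g5=1 → 1; observed 1. Eliminates g5 stuck-at-0.
Test 4 (x1=1, x2=1, x3=1): fault-free g0=0, g1=0, g2=0, g3=1, g4=0, g5=1 → 1; observed 0. Eliminates g0 stuck-at-1.
Only g4 stuck-at-1 is consistent with every test.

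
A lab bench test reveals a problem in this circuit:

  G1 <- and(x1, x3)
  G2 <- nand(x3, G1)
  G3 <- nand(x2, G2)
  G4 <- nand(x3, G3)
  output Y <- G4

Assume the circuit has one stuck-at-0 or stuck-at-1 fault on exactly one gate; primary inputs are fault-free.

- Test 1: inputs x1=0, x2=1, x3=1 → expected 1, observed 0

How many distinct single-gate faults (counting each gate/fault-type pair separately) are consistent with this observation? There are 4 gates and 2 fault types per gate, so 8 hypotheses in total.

4

Fault-free: G1=0, G2=1, G3=0, G4=1 → 1. Observed 0.
  G1 stuck-at-0: output 1 ✗
  G1 stuck-at-1: output 0 ✓
  G2 stuck-at-0: output 0 ✓
  G2 stuck-at-1: output 1 ✗
  G3 stuck-at-0: output 1 ✗
  G3 stuck-at-1: output 0 ✓
  G4 stuck-at-0: output 0 ✓
  G4 stuck-at-1: output 1 ✗
Consistent faults: {G1 stuck-at-1, G2 stuck-at-0, G3 stuck-at-1, G4 stuck-at-0} — 4 in all.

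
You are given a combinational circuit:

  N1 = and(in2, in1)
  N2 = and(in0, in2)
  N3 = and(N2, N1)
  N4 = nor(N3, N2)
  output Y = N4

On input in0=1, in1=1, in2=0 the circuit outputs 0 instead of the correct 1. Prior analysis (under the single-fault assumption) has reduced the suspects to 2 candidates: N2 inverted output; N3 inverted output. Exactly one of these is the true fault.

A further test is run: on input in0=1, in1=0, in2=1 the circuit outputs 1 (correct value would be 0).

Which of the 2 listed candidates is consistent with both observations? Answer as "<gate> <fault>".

N2 inverted output

Evaluate each candidate on input in0=1, in1=0, in2=1:
  N2 inverted output: N1=0, N2=0 [inverted output], N3=0, N4=1 → 1 — matches
  N3 inverted output: N1=0, N2=1, N3=1 [inverted output], N4=0 → 0 — eliminated
Only N2 inverted output reproduces the observed 1.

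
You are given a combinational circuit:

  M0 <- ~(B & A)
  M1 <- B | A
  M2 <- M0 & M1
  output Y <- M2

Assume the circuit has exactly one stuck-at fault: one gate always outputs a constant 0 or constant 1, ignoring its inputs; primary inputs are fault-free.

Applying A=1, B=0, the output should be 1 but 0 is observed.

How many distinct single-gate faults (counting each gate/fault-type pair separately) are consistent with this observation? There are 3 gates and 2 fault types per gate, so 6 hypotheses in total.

Fault-free: M0=1, M1=1, M2=1 → 1. Observed 0.
  M0 stuck-at-0: output 0 ✓
  M0 stuck-at-1: output 1 ✗
  M1 stuck-at-0: output 0 ✓
  M1 stuck-at-1: output 1 ✗
  M2 stuck-at-0: output 0 ✓
  M2 stuck-at-1: output 1 ✗
Consistent faults: {M0 stuck-at-0, M1 stuck-at-0, M2 stuck-at-0} — 3 in all.

3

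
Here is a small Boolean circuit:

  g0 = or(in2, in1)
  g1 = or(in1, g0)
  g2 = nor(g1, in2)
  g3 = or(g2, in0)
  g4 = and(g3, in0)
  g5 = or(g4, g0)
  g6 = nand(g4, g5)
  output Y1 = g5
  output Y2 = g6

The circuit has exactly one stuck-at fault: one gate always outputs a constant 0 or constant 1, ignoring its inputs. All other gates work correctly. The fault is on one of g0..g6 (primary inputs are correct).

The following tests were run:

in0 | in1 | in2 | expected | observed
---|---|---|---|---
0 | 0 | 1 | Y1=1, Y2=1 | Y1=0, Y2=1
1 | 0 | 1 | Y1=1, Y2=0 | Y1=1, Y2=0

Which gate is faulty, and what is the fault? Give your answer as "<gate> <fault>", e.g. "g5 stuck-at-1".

Fault-free values for test 1 (in0=0, in1=0, in2=1): g0=1, g1=1, g2=0, g3=0, g4=0, g5=1, g6=1, giving Y1=1, Y2=1. Observed Y1=0, Y2=1.
Test 1: faults giving observed Y1=0, Y2=1 are {g0 stuck-at-0, g5 stuck-at-0}.
Test 2 (in0=1, in1=0, in2=1): fault-free g0=1, g1=1, g2=0, g3=1, g4=1, g5=1, g6=0 → Y1=1, Y2=0; observed Y1=1, Y2=0. Eliminates g5 stuck-at-0.
Only g0 stuck-at-0 is consistent with every test.

g0 stuck-at-0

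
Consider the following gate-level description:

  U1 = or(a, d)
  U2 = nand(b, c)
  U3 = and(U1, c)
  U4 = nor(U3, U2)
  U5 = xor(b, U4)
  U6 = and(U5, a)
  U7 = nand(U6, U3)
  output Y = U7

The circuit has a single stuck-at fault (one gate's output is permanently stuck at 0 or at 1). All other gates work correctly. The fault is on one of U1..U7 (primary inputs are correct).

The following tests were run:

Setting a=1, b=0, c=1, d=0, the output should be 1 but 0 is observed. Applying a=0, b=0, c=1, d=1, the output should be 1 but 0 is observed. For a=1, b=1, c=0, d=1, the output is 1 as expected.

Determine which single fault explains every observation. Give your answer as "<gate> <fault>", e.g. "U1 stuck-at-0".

U6 stuck-at-1

Fault-free values for test 1 (a=1, b=0, c=1, d=0): U1=1, U2=1, U3=1, U4=0, U5=0, U6=0, U7=1, giving Y=1. Observed 0.
Test 1: faults giving observed 0 are {U4 stuck-at-1, U5 stuck-at-1, U6 stuck-at-1, U7 stuck-at-0}.
Test 2 (a=0, b=0, c=1, d=1): fault-free U1=1, U2=1, U3=1, U4=0, U5=0, U6=0, U7=1 → 1; observed 0. Eliminates U4 stuck-at-1, U5 stuck-at-1.
Test 3 (a=1, b=1, c=0, d=1): fault-free U1=1, U2=1, U3=0, U4=0, U5=1, U6=1, U7=1 → 1; observed 1. Eliminates U7 stuck-at-0.
Only U6 stuck-at-1 is consistent with every test.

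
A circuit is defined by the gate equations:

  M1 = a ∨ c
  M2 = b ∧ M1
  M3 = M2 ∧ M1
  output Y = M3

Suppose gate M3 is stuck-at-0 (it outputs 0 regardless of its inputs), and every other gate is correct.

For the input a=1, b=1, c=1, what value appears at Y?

0

Propagate with M3 forced: M1=1, M2=1, M3=0 [stuck-at-0].
So Y = 0. (Without the fault it would be 1.)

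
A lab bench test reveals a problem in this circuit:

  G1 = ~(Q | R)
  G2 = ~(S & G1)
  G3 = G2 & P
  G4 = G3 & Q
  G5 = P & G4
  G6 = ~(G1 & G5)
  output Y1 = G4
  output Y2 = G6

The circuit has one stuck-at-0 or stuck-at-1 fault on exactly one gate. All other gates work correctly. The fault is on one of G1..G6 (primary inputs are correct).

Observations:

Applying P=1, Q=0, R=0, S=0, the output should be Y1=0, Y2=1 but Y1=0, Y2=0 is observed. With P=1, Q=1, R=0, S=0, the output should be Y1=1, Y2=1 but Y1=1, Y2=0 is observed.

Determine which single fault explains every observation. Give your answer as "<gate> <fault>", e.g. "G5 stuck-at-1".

Fault-free values for test 1 (P=1, Q=0, R=0, S=0): G1=1, G2=1, G3=1, G4=0, G5=0, G6=1, giving Y1=0, Y2=1. Observed Y1=0, Y2=0.
Test 1: faults giving observed Y1=0, Y2=0 are {G5 stuck-at-1, G6 stuck-at-0}.
Test 2 (P=1, Q=1, R=0, S=0): fault-free G1=0, G2=1, G3=1, G4=1, G5=1, G6=1 → Y1=1, Y2=1; observed Y1=1, Y2=0. Eliminates G5 stuck-at-1.
Only G6 stuck-at-0 is consistent with every test.

G6 stuck-at-0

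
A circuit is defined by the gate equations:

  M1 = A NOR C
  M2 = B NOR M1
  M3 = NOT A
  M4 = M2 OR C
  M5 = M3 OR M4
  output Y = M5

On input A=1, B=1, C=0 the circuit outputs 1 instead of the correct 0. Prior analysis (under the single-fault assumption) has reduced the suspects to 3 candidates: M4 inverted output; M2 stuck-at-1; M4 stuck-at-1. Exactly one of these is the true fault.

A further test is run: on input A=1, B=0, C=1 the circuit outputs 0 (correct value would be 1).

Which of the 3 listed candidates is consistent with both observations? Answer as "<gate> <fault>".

M4 inverted output

Evaluate each candidate on input A=1, B=0, C=1:
  M4 inverted output: M1=0, M2=1, M3=0, M4=0 [inverted output], M5=0 → 0 — matches
  M2 stuck-at-1: M1=0, M2=1 [stuck-at-1], M3=0, M4=1, M5=1 → 1 — eliminated
  M4 stuck-at-1: M1=0, M2=1, M3=0, M4=1 [stuck-at-1], M5=1 → 1 — eliminated
Only M4 inverted output reproduces the observed 0.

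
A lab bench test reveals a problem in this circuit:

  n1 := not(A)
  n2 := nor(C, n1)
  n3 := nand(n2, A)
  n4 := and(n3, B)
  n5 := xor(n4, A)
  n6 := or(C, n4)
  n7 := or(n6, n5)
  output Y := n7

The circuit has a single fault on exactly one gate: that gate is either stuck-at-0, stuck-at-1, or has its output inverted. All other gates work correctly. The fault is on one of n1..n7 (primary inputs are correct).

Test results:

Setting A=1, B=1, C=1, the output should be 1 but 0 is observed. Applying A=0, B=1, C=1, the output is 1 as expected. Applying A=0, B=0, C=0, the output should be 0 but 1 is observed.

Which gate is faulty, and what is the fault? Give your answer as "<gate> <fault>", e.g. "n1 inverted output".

Fault-free values for test 1 (A=1, B=1, C=1): n1=0, n2=0, n3=1, n4=1, n5=0, n6=1, n7=1, giving Y=1. Observed 0.
Test 1: faults giving observed 0 are {n6 stuck-at-0, n6 inverted output, n7 stuck-at-0, n7 inverted output}.
Test 2 (A=0, B=1, C=1): fault-free n1=1, n2=0, n3=1, n4=1, n5=1, n6=1, n7=1 → 1; observed 1. Eliminates n7 stuck-at-0, n7 inverted output.
Test 3 (A=0, B=0, C=0): fault-free n1=1, n2=0, n3=1, n4=0, n5=0, n6=0, n7=0 → 0; observed 1. Eliminates n6 stuck-at-0.
Only n6 inverted output is consistent with every test.

n6 inverted output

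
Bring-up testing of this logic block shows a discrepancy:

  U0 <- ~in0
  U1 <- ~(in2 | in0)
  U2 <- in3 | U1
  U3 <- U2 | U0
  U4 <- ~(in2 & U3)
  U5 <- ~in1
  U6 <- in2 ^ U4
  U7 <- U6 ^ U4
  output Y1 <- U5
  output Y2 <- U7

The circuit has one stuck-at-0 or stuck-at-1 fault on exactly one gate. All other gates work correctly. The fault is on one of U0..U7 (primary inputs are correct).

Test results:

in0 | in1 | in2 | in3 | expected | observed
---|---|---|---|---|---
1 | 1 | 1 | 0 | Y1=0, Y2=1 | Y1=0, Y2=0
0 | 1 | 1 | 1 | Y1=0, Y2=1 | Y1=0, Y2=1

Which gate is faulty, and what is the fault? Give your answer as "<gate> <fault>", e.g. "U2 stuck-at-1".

U6 stuck-at-1

Fault-free values for test 1 (in0=1, in1=1, in2=1, in3=0): U0=0, U1=0, U2=0, U3=0, U4=1, U5=0, U6=0, U7=1, giving Y1=0, Y2=1. Observed Y1=0, Y2=0.
Test 1: faults giving observed Y1=0, Y2=0 are {U6 stuck-at-1, U7 stuck-at-0}.
Test 2 (in0=0, in1=1, in2=1, in3=1): fault-free U0=1, U1=0, U2=1, U3=1, U4=0, U5=0, U6=1, U7=1 → Y1=0, Y2=1; observed Y1=0, Y2=1. Eliminates U7 stuck-at-0.
Only U6 stuck-at-1 is consistent with every test.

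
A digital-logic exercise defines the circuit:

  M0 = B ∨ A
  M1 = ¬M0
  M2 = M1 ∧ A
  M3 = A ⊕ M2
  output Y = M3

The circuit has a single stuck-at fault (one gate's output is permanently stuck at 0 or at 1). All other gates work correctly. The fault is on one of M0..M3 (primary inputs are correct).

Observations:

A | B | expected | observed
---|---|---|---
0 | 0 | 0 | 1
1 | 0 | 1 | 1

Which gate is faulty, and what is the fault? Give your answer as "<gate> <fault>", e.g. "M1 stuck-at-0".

M3 stuck-at-1

Fault-free values for test 1 (A=0, B=0): M0=0, M1=1, M2=0, M3=0, giving Y=0. Observed 1.
Test 1: faults giving observed 1 are {M2 stuck-at-1, M3 stuck-at-1}.
Test 2 (A=1, B=0): fault-free M0=1, M1=0, M2=0, M3=1 → 1; observed 1. Eliminates M2 stuck-at-1.
Only M3 stuck-at-1 is consistent with every test.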